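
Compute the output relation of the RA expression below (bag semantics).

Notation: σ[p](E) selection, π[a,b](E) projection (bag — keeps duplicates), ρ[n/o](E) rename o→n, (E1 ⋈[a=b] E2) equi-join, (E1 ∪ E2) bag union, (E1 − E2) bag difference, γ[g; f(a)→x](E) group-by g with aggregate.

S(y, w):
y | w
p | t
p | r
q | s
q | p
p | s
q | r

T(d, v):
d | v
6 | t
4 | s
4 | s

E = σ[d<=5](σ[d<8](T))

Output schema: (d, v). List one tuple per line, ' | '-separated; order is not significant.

Subexpression sizes:
  T → 3
  σ[d<8](T) → 3
  σ[d<=5](σ[d<8](T)) → 2

== RESULT ==
d | v
4 | s
4 | s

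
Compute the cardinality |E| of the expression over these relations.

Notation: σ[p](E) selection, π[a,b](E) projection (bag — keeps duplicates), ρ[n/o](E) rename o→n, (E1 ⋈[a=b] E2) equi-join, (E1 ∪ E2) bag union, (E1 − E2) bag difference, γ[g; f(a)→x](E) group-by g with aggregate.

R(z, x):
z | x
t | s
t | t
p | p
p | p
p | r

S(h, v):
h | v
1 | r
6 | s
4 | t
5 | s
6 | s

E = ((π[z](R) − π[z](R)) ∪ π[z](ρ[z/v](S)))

Row counts bottom-up:
  R → 5
  π[z](R) → 5
  R → 5
  π[z](R) → 5
  (π[z](R) − π[z](R)) → 0
  S → 5
  ρ[z/v](S) → 5
  π[z](ρ[z/v](S)) → 5
  ((π[z](R) − π[z](R)) ∪ π[z](ρ[z/v](S))) → 5

|E| = 5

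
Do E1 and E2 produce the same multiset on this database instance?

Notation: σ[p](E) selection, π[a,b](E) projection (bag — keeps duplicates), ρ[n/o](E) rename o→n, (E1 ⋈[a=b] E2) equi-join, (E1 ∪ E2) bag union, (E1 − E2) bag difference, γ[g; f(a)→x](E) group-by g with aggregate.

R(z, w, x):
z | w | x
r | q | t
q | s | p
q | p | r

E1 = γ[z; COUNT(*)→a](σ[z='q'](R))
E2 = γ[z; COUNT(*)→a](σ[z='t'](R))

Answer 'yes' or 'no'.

E1 per-node cardinality:
  R → 3
  σ[z='q'](R) → 2
  γ[z; COUNT(*)→a](σ[z='q'](R)) → 1
E2 per-node cardinality:
  R → 3
  σ[z='t'](R) → 0
  γ[z; COUNT(*)→a](σ[z='t'](R)) → 0

E1 result:
z | a
q | 2
E2 result:
z | a
(0 rows)
Witness: ('q', 2) appears 1× in E1 but 0× in E2.

no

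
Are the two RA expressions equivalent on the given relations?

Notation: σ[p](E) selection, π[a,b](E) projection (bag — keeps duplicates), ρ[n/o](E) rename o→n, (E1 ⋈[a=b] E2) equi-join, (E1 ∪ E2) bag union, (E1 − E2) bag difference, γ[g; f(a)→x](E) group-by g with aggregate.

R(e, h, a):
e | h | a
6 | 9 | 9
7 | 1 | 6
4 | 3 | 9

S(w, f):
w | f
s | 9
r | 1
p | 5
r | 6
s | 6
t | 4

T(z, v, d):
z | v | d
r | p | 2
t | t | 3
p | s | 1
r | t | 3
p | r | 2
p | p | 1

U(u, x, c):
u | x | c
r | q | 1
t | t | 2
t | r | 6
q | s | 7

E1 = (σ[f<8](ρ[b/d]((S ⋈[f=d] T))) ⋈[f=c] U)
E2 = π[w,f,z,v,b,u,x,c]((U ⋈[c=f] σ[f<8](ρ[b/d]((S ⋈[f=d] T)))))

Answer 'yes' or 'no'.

E1 per-node cardinality:
  S → 6
  T → 6
  (S ⋈[f=d] T) → 2
  ρ[b/d]((S ⋈[f=d] T)) → 2
  σ[f<8](ρ[b/d]((S ⋈[f=d] T))) → 2
  U → 4
  (σ[f<8](ρ[b/d]((S ⋈[f=d] T))) ⋈[f=c] U) → 2
E2 per-node cardinality:
  U → 4
  S → 6
  T → 6
  (S ⋈[f=d] T) → 2
  ρ[b/d]((S ⋈[f=d] T)) → 2
  σ[f<8](ρ[b/d]((S ⋈[f=d] T))) → 2
  (U ⋈[c=f] σ[f<8](ρ[b/d]((S ⋈[f=d] T)))) → 2
  π[w,f,z,v,b,u,x,c]((U ⋈[c=f] σ[f<8](ρ[b/d]((S ⋈[f=d] T))))) → 2

E1 and E2 produce the same multiset:
w | f | z | v | b | u | x | c
r | 1 | p | p | 1 | r | q | 1
r | 1 | p | s | 1 | r | q | 1

yes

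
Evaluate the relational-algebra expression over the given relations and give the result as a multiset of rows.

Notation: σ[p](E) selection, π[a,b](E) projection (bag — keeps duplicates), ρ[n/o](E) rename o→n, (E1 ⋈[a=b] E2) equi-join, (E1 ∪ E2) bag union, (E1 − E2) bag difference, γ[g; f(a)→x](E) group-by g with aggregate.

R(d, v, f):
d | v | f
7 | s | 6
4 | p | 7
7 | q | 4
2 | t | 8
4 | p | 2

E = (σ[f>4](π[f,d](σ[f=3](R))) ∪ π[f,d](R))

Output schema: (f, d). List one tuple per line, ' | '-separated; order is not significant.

Row counts bottom-up:
  R → 5
  σ[f=3](R) → 0
  π[f,d](σ[f=3](R)) → 0
  σ[f>4](π[f,d](σ[f=3](R))) → 0
  R → 5
  π[f,d](R) → 5
  (σ[f>4](π[f,d](σ[f=3](R))) ∪ π[f,d](R)) → 5

== RESULT ==
f | d
2 | 4
4 | 7
6 | 7
7 | 4
8 | 2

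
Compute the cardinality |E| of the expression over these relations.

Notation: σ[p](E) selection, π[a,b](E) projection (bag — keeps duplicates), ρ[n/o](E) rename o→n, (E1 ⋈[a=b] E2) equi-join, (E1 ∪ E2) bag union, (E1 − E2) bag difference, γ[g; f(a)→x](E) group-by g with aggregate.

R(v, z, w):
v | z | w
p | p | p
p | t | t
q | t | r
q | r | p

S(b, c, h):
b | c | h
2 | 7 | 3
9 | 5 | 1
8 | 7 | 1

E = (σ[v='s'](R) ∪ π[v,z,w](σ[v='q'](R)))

Subexpression sizes:
  R → 4
  σ[v='s'](R) → 0
  R → 4
  σ[v='q'](R) → 2
  π[v,z,w](σ[v='q'](R)) → 2
  (σ[v='s'](R) ∪ π[v,z,w](σ[v='q'](R))) → 2

|E| = 2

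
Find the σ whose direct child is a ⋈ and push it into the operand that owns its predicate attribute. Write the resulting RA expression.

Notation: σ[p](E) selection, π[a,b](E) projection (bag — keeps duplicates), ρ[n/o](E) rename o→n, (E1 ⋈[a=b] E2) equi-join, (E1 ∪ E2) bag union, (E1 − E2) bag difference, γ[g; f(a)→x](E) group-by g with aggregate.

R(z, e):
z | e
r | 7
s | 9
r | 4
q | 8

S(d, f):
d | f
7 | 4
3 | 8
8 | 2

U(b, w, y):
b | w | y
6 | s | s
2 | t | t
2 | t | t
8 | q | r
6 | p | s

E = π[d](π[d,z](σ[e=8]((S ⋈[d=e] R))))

σ filters on e, owned by the right side.
E' = π[d](π[d,z]((S ⋈[d=e] σ[e=8](R))))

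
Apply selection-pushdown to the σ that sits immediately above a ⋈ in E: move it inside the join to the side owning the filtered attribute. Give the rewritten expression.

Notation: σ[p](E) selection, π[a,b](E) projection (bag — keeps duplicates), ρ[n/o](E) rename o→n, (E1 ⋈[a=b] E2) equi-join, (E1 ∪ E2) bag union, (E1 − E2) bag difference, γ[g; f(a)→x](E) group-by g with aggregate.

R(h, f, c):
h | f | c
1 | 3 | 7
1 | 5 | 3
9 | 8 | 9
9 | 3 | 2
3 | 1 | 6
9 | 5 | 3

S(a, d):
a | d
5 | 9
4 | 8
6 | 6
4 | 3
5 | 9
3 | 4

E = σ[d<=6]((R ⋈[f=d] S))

σ filters on d, owned by the right side.
E' = (R ⋈[f=d] σ[d<=6](S))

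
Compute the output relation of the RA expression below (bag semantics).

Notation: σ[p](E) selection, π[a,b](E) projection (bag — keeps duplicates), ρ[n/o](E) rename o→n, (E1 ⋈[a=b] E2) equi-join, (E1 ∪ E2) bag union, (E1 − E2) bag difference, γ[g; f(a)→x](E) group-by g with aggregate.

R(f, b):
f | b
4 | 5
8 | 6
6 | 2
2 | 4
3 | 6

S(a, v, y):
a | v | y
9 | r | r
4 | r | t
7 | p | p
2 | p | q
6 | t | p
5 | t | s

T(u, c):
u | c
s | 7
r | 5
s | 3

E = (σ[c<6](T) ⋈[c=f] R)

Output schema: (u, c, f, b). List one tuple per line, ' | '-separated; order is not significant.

Subexpression sizes:
  T → 3
  σ[c<6](T) → 2
  R → 5
  (σ[c<6](T) ⋈[c=f] R) → 1

== RESULT ==
u | c | f | b
s | 3 | 3 | 6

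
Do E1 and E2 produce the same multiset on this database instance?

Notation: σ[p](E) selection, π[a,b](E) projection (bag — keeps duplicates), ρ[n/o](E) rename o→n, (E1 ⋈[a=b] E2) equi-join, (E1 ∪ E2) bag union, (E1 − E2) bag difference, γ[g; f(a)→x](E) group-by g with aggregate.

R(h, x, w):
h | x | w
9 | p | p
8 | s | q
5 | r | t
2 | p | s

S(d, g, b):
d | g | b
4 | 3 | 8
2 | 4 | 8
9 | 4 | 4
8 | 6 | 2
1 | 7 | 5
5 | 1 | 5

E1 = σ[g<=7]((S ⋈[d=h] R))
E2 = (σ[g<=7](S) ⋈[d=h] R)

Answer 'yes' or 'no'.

E1 row counts bottom-up:
  S → 6
  R → 4
  (S ⋈[d=h] R) → 4
  σ[g<=7]((S ⋈[d=h] R)) → 4
E2 row counts bottom-up:
  S → 6
  σ[g<=7](S) → 6
  R → 4
  (σ[g<=7](S) ⋈[d=h] R) → 4

E1 and E2 produce the same multiset:
d | g | b | h | x | w
2 | 4 | 8 | 2 | p | s
5 | 1 | 5 | 5 | r | t
8 | 6 | 2 | 8 | s | q
9 | 4 | 4 | 9 | p | p

yes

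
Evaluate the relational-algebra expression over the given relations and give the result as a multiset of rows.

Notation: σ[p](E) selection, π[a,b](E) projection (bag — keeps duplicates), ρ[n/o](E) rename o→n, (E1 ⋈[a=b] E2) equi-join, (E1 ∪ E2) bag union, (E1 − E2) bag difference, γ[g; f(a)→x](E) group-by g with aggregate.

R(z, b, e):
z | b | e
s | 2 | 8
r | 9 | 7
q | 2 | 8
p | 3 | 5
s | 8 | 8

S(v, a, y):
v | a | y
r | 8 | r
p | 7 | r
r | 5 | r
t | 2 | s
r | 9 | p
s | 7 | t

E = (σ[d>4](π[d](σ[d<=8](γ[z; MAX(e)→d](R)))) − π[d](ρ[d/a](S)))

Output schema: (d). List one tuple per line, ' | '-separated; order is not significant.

Stepwise |·|:
  R → 5
  γ[z; MAX(e)→d](R) → 4
  σ[d<=8](γ[z; MAX(e)→d](R)) → 4
  π[d](σ[d<=8](γ[z; MAX(e)→d](R))) → 4
  σ[d>4](π[d](σ[d<=8](γ[z; MAX(e)→d](R)))) → 4
  S → 6
  ρ[d/a](S) → 6
  π[d](ρ[d/a](S)) → 6
  (σ[d>4](π[d](σ[d<=8](γ[z; MAX(e)→d](R)))) − π[d](ρ[d/a](S))) → 1

== RESULT ==
d
8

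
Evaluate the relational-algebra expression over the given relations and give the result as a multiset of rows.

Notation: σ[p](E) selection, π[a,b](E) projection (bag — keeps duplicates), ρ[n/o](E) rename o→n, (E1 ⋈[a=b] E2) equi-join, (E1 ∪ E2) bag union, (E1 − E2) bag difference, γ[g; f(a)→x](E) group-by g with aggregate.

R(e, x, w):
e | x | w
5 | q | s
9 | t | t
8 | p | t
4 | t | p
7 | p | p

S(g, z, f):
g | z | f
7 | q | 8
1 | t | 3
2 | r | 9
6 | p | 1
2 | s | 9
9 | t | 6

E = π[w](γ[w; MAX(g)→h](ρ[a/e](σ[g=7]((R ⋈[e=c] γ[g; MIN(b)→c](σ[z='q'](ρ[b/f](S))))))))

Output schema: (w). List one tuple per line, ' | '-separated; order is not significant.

Subexpression sizes:
  R → 5
  S → 6
  ρ[b/f](S) → 6
  σ[z='q'](ρ[b/f](S)) → 1
  γ[g; MIN(b)→c](σ[z='q'](ρ[b/f](S))) → 1
  (R ⋈[e=c] γ[g; MIN(b)→c](σ[z='q'](ρ[b/f](S)))) → 1
  σ[g=7]((R ⋈[e=c] γ[g; MIN(b)→c](σ[z='q'](ρ[b/f](S))))) → 1
  ρ[a/e](σ[g=7]((R ⋈[e=c] γ[g; MIN(b)→c](σ[z='q'](ρ[b/f](S)))))) → 1
  γ[w; MAX(g)→h](ρ[a/e](σ[g=7]((R ⋈[e=c] γ[g; MIN(b)→c](σ[z='q'](ρ[b/f](S))))))) → 1
  π[w](γ[w; MAX(g)→h](ρ[a/e](σ[g=7]((R ⋈[e=c] γ[g; MIN(b)→c](σ[z='q'](ρ[b/f](S)))))))) → 1

== RESULT ==
w
t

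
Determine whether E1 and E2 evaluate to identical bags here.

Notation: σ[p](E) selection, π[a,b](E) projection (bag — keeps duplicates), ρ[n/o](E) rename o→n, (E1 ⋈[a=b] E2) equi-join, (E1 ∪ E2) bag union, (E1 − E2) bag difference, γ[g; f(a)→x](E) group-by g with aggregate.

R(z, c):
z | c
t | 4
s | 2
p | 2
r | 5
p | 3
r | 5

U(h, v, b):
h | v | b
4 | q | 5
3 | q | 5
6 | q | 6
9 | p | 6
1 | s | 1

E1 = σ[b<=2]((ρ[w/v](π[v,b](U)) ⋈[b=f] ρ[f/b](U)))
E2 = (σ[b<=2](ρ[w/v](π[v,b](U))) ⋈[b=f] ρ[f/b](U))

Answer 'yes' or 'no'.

E1 stepwise |·|:
  U → 5
  π[v,b](U) → 5
  ρ[w/v](π[v,b](U)) → 5
  U → 5
  ρ[f/b](U) → 5
  (ρ[w/v](π[v,b](U)) ⋈[b=f] ρ[f/b](U)) → 9
  σ[b<=2]((ρ[w/v](π[v,b](U)) ⋈[b=f] ρ[f/b](U))) → 1
E2 stepwise |·|:
  U → 5
  π[v,b](U) → 5
  ρ[w/v](π[v,b](U)) → 5
  σ[b<=2](ρ[w/v](π[v,b](U))) → 1
  U → 5
  ρ[f/b](U) → 5
  (σ[b<=2](ρ[w/v](π[v,b](U))) ⋈[b=f] ρ[f/b](U)) → 1

E1 and E2 produce the same multiset:
w | b | h | v | f
s | 1 | 1 | s | 1

yes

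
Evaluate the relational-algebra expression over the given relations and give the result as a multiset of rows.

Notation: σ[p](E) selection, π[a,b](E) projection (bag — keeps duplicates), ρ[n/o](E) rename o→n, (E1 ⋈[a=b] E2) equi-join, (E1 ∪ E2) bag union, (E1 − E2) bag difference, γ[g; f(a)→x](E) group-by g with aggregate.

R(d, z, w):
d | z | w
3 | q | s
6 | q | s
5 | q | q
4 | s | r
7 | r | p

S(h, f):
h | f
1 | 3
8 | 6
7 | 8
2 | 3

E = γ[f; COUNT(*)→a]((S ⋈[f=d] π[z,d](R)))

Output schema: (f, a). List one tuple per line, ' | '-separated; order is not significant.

Row counts bottom-up:
  S → 4
  R → 5
  π[z,d](R) → 5
  (S ⋈[f=d] π[z,d](R)) → 3
  γ[f; COUNT(*)→a]((S ⋈[f=d] π[z,d](R))) → 2

== RESULT ==
f | a
3 | 2
6 | 1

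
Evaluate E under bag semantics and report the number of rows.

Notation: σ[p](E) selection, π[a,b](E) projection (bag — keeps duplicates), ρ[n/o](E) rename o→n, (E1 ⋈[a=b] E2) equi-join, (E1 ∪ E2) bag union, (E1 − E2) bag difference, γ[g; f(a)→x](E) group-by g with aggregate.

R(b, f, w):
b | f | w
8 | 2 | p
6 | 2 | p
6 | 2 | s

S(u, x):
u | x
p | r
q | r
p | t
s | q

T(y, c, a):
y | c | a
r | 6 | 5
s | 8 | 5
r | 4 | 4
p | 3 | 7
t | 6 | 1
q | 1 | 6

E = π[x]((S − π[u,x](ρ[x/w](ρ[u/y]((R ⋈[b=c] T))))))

Per-node cardinality:
  S → 4
  R → 3
  T → 6
  (R ⋈[b=c] T) → 5
  ρ[u/y]((R ⋈[b=c] T)) → 5
  ρ[x/w](ρ[u/y]((R ⋈[b=c] T))) → 5
  π[u,x](ρ[x/w](ρ[u/y]((R ⋈[b=c] T)))) → 5
  (S − π[u,x](ρ[x/w](ρ[u/y]((R ⋈[b=c] T))))) → 4
  π[x]((S − π[u,x](ρ[x/w](ρ[u/y]((R ⋈[b=c] T)))))) → 4

|E| = 4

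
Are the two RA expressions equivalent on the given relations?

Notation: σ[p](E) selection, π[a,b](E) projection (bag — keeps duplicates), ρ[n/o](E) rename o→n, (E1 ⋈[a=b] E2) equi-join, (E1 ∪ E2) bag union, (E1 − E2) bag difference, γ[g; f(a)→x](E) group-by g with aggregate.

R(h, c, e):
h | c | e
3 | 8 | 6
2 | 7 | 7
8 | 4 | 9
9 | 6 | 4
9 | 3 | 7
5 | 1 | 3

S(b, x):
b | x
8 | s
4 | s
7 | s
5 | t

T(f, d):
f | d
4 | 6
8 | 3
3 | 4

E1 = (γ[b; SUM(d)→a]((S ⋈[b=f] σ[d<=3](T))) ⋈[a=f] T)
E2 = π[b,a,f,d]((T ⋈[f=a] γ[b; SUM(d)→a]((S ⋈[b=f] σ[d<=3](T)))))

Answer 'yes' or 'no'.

E1 per-node cardinality:
  S → 4
  T → 3
  σ[d<=3](T) → 1
  (S ⋈[b=f] σ[d<=3](T)) → 1
  γ[b; SUM(d)→a]((S ⋈[b=f] σ[d<=3](T))) → 1
  T → 3
  (γ[b; SUM(d)→a]((S ⋈[b=f] σ[d<=3](T))) ⋈[a=f] T) → 1
E2 per-node cardinality:
  T → 3
  S → 4
  T → 3
  σ[d<=3](T) → 1
  (S ⋈[b=f] σ[d<=3](T)) → 1
  γ[b; SUM(d)→a]((S ⋈[b=f] σ[d<=3](T))) → 1
  (T ⋈[f=a] γ[b; SUM(d)→a]((S ⋈[b=f] σ[d<=3](T)))) → 1
  π[b,a,f,d]((T ⋈[f=a] γ[b; SUM(d)→a]((S ⋈[b=f] σ[d<=3](T))))) → 1

E1 and E2 produce the same multiset:
b | a | f | d
8 | 3 | 3 | 4

yes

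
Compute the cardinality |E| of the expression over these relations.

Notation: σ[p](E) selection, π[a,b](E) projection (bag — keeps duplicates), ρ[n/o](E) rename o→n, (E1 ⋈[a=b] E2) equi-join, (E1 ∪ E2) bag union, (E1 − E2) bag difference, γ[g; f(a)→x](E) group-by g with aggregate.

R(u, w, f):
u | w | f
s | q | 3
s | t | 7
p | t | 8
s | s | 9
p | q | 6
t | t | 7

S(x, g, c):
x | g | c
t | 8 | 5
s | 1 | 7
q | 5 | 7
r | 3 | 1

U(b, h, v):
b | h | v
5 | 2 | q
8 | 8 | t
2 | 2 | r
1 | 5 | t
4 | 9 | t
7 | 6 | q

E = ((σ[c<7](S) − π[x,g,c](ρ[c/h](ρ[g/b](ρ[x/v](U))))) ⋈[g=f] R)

Per-node cardinality:
  S → 4
  σ[c<7](S) → 2
  U → 6
  ρ[x/v](U) → 6
  ρ[g/b](ρ[x/v](U)) → 6
  ρ[c/h](ρ[g/b](ρ[x/v](U))) → 6
  π[x,g,c](ρ[c/h](ρ[g/b](ρ[x/v](U)))) → 6
  (σ[c<7](S) − π[x,g,c](ρ[c/h](ρ[g/b](ρ[x/v](U))))) → 2
  R → 6
  ((σ[c<7](S) − π[x,g,c](ρ[c/h](ρ[g/b](ρ[x/v](U))))) ⋈[g=f] R) → 2

|E| = 2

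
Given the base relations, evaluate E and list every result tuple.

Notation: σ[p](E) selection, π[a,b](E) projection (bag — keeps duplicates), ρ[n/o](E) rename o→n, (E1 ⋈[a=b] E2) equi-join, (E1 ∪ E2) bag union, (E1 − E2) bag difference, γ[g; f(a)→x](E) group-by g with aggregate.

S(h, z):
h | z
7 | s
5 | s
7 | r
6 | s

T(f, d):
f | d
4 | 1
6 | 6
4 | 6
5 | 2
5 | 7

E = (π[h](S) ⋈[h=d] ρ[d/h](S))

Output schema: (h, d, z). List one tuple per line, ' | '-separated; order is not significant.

Subexpression sizes:
  S → 4
  π[h](S) → 4
  S → 4
  ρ[d/h](S) → 4
  (π[h](S) ⋈[h=d] ρ[d/h](S)) → 6

== RESULT ==
h | d | z
5 | 5 | s
6 | 6 | s
7 | 7 | r
7 | 7 | r
7 | 7 | s
7 | 7 | s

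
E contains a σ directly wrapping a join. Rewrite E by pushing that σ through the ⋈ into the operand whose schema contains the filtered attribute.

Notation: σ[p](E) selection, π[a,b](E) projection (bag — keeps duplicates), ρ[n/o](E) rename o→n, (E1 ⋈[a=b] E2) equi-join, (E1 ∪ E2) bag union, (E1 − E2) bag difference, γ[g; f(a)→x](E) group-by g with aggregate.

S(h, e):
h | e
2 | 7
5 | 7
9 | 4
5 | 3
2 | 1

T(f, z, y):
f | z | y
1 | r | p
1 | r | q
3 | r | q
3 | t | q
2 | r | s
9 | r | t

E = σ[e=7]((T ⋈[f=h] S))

σ filters on e, owned by the right side.
E' = (T ⋈[f=h] σ[e=7](S))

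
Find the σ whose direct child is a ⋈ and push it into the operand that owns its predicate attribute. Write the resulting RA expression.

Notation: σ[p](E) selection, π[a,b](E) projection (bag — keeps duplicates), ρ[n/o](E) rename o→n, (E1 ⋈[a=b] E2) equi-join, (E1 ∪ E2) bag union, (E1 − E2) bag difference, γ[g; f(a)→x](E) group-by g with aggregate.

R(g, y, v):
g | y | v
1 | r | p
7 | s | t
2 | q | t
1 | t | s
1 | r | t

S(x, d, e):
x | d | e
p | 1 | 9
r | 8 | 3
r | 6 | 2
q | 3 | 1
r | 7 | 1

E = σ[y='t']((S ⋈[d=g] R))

σ filters on y, owned by the right side.
E' = (S ⋈[d=g] σ[y='t'](R))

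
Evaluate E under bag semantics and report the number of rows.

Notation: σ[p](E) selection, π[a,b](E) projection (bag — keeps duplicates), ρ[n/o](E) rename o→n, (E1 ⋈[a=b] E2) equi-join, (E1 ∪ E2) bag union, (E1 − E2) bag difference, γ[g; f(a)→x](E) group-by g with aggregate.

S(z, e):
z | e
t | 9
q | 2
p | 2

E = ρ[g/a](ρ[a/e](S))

Subexpression sizes:
  S → 3
  ρ[a/e](S) → 3
  ρ[g/a](ρ[a/e](S)) → 3

|E| = 3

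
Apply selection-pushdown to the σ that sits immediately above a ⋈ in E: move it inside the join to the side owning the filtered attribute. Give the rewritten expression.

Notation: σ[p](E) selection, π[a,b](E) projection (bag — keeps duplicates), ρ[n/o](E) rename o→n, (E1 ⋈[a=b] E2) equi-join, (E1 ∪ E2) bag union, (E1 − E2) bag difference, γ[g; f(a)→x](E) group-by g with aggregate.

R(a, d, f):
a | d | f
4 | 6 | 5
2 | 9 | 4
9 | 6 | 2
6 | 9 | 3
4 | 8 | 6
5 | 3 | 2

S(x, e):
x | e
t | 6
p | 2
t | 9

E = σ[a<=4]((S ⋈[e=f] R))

σ filters on a, owned by the right side.
E' = (S ⋈[e=f] σ[a<=4](R))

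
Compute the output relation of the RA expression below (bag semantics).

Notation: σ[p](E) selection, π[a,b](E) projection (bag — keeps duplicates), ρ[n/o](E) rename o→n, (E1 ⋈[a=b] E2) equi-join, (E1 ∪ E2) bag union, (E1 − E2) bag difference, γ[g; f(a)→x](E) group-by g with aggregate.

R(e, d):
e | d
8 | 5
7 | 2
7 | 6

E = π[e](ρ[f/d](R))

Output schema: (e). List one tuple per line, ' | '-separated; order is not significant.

Row counts bottom-up:
  R → 3
  ρ[f/d](R) → 3
  π[e](ρ[f/d](R)) → 3

== RESULT ==
e
7
7
8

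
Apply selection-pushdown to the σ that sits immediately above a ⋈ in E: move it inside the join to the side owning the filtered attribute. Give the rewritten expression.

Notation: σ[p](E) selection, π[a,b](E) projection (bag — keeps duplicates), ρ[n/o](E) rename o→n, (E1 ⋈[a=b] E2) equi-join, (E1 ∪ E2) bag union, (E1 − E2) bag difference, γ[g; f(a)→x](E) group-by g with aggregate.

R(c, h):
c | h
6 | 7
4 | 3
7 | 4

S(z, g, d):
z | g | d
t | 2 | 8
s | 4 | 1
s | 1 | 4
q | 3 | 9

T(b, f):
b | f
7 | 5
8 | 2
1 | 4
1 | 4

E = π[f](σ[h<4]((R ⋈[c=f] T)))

σ filters on h, owned by the left side.
E' = π[f]((σ[h<4](R) ⋈[c=f] T))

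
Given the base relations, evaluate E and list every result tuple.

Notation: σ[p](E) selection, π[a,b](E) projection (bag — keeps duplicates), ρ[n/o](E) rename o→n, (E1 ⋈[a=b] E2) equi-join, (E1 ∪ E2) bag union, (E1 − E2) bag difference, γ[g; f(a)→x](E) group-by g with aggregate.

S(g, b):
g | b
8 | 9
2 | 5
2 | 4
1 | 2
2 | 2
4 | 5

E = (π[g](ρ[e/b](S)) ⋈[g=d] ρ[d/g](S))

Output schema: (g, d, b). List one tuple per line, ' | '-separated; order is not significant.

Per-node cardinality:
  S → 6
  ρ[e/b](S) → 6
  π[g](ρ[e/b](S)) → 6
  S → 6
  ρ[d/g](S) → 6
  (π[g](ρ[e/b](S)) ⋈[g=d] ρ[d/g](S)) → 12

== RESULT ==
g | d | b
1 | 1 | 2
2 | 2 | 2
2 | 2 | 2
2 | 2 | 2
2 | 2 | 4
2 | 2 | 4
2 | 2 | 4
2 | 2 | 5
2 | 2 | 5
2 | 2 | 5
4 | 4 | 5
8 | 8 | 9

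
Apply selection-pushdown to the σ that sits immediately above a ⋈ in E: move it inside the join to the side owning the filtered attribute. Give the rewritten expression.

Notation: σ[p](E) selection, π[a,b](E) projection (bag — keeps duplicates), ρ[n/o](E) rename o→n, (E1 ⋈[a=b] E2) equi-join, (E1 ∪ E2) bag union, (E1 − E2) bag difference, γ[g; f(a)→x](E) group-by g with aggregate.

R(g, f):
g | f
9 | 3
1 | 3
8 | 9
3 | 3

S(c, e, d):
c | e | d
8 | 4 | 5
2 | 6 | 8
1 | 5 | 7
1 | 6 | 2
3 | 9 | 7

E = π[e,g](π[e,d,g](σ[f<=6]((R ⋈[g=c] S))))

σ filters on f, owned by the left side.
E' = π[e,g](π[e,d,g]((σ[f<=6](R) ⋈[g=c] S)))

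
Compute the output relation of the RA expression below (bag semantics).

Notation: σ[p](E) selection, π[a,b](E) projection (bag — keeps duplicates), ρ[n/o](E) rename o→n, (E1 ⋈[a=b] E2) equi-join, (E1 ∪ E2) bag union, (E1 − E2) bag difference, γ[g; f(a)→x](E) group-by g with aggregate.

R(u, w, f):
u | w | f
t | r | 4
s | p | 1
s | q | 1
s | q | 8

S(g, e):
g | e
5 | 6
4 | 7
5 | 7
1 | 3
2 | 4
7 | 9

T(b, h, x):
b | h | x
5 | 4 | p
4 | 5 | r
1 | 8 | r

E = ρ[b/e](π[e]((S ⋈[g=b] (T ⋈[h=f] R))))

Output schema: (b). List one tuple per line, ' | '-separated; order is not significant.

Per-node cardinality:
  S → 6
  T → 3
  R → 4
  (T ⋈[h=f] R) → 2
  (S ⋈[g=b] (T ⋈[h=f] R)) → 3
  π[e]((S ⋈[g=b] (T ⋈[h=f] R))) → 3
  ρ[b/e](π[e]((S ⋈[g=b] (T ⋈[h=f] R)))) → 3

== RESULT ==
b
3
6
7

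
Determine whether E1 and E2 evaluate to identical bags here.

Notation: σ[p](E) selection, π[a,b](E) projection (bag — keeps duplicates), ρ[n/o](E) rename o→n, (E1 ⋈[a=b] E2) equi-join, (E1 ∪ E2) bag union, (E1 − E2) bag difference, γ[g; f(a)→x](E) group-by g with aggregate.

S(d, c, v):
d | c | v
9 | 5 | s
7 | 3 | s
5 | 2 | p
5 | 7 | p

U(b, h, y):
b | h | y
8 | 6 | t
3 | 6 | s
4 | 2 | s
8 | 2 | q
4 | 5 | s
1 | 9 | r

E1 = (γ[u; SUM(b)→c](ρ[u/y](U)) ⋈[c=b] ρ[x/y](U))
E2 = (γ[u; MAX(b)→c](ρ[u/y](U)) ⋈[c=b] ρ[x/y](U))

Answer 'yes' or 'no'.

E1 row counts bottom-up:
  U → 6
  ρ[u/y](U) → 6
  γ[u; SUM(b)→c](ρ[u/y](U)) → 4
  U → 6
  ρ[x/y](U) → 6
  (γ[u; SUM(b)→c](ρ[u/y](U)) ⋈[c=b] ρ[x/y](U)) → 5
E2 row counts bottom-up:
  U → 6
  ρ[u/y](U) → 6
  γ[u; MAX(b)→c](ρ[u/y](U)) → 4
  U → 6
  ρ[x/y](U) → 6
  (γ[u; MAX(b)→c](ρ[u/y](U)) ⋈[c=b] ρ[x/y](U)) → 7

E1 result:
u | c | b | h | x
q | 8 | 8 | 2 | q
q | 8 | 8 | 6 | t
r | 1 | 1 | 9 | r
t | 8 | 8 | 2 | q
t | 8 | 8 | 6 | t
E2 result:
u | c | b | h | x
q | 8 | 8 | 2 | q
q | 8 | 8 | 6 | t
r | 1 | 1 | 9 | r
s | 4 | 4 | 2 | s
s | 4 | 4 | 5 | s
t | 8 | 8 | 2 | q
t | 8 | 8 | 6 | t
Witness: ('s', 4, 4, 5, 's') appears 0× in E1 but 1× in E2.

no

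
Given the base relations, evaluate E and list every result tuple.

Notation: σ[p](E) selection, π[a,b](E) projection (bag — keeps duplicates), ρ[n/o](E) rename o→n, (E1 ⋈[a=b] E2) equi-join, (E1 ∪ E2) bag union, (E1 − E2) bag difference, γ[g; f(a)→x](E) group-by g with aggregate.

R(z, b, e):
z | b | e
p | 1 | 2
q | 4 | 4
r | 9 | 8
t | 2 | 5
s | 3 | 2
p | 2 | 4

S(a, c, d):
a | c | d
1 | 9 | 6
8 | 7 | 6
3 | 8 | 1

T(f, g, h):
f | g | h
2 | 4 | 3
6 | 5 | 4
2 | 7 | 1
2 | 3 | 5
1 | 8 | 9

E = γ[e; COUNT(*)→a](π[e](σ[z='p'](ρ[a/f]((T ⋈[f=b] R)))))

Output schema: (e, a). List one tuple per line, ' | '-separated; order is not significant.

Per-node cardinality:
  T → 5
  R → 6
  (T ⋈[f=b] R) → 7
  ρ[a/f]((T ⋈[f=b] R)) → 7
  σ[z='p'](ρ[a/f]((T ⋈[f=b] R))) → 4
  π[e](σ[z='p'](ρ[a/f]((T ⋈[f=b] R)))) → 4
  γ[e; COUNT(*)→a](π[e](σ[z='p'](ρ[a/f]((T ⋈[f=b] R))))) → 2

== RESULT ==
e | a
2 | 1
4 | 3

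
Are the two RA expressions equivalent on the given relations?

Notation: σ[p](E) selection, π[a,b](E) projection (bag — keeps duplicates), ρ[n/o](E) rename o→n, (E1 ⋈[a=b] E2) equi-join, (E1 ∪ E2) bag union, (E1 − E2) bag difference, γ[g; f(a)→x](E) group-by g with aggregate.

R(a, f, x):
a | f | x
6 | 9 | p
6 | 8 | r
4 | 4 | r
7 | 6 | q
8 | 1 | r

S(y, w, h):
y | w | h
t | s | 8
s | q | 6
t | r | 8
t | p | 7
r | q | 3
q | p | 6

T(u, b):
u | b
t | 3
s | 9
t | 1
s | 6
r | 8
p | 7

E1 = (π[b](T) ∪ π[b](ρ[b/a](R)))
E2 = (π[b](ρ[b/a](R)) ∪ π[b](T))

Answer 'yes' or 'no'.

E1 per-node cardinality:
  T → 6
  π[b](T) → 6
  R → 5
  ρ[b/a](R) → 5
  π[b](ρ[b/a](R)) → 5
  (π[b](T) ∪ π[b](ρ[b/a](R))) → 11
E2 per-node cardinality:
  R → 5
  ρ[b/a](R) → 5
  π[b](ρ[b/a](R)) → 5
  T → 6
  π[b](T) → 6
  (π[b](ρ[b/a](R)) ∪ π[b](T)) → 11

E1 and E2 produce the same multiset:
b
1
3
4
6
6
6
7
7
8
8
9

yes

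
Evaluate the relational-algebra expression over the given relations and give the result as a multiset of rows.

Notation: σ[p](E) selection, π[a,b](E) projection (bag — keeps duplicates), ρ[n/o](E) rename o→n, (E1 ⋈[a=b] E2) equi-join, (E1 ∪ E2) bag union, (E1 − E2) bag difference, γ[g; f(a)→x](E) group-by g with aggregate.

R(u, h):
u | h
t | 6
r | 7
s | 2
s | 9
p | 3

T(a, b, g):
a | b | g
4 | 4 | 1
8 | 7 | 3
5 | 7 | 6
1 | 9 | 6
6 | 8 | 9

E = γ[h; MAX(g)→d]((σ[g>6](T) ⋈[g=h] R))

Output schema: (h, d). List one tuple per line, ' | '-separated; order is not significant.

Subexpression sizes:
  T → 5
  σ[g>6](T) → 1
  R → 5
  (σ[g>6](T) ⋈[g=h] R) → 1
  γ[h; MAX(g)→d]((σ[g>6](T) ⋈[g=h] R)) → 1

== RESULT ==
h | d
9 | 9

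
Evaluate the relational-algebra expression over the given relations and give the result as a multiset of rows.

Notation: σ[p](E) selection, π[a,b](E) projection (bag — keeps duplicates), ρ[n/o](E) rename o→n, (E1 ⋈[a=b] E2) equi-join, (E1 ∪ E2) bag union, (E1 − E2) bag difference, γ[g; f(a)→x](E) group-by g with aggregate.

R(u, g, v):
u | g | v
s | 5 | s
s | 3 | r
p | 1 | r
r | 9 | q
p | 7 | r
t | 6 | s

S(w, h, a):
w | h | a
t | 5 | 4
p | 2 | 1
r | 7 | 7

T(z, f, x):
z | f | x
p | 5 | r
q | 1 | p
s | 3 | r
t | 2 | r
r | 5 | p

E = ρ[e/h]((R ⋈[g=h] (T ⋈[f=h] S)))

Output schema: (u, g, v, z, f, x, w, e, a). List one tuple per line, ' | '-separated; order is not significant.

Per-node cardinality:
  R → 6
  T → 5
  S → 3
  (T ⋈[f=h] S) → 3
  (R ⋈[g=h] (T ⋈[f=h] S)) → 2
  ρ[e/h]((R ⋈[g=h] (T ⋈[f=h] S))) → 2

== RESULT ==
u | g | v | z | f | x | w | e | a
s | 5 | s | p | 5 | r | t | 5 | 4
s | 5 | s | r | 5 | p | t | 5 | 4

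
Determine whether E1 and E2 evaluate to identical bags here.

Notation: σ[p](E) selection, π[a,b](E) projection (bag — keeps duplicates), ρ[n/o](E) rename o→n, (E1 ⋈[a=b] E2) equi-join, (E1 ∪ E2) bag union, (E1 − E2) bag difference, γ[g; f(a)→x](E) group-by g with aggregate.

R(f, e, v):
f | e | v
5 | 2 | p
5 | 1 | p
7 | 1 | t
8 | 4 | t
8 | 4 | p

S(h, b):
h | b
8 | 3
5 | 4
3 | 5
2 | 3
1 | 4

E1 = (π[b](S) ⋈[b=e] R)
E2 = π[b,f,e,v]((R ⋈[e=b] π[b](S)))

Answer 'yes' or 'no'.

E1 stepwise |·|:
  S → 5
  π[b](S) → 5
  R → 5
  (π[b](S) ⋈[b=e] R) → 4
E2 stepwise |·|:
  R → 5
  S → 5
  π[b](S) → 5
  (R ⋈[e=b] π[b](S)) → 4
  π[b,f,e,v]((R ⋈[e=b] π[b](S))) → 4

E1 and E2 produce the same multiset:
b | f | e | v
4 | 8 | 4 | p
4 | 8 | 4 | p
4 | 8 | 4 | t
4 | 8 | 4 | t

yes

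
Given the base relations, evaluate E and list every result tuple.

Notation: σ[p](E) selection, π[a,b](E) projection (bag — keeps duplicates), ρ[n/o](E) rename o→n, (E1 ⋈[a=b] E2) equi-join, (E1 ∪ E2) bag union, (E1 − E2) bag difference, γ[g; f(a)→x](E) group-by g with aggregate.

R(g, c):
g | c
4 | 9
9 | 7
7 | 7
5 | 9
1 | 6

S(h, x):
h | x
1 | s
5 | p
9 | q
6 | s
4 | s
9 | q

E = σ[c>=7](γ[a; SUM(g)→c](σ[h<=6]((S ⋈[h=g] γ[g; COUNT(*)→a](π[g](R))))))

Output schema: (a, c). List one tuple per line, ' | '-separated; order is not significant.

Stepwise |·|:
  S → 6
  R → 5
  π[g](R) → 5
  γ[g; COUNT(*)→a](π[g](R)) → 5
  (S ⋈[h=g] γ[g; COUNT(*)→a](π[g](R))) → 5
  σ[h<=6]((S ⋈[h=g] γ[g; COUNT(*)→a](π[g](R)))) → 3
  γ[a; SUM(g)→c](σ[h<=6]((S ⋈[h=g] γ[g; COUNT(*)→a](π[g](R))))) → 1
  σ[c>=7](γ[a; SUM(g)→c](σ[h<=6]((S ⋈[h=g] γ[g; COUNT(*)→a](π[g](R)))))) → 1

== RESULT ==
a | c
1 | 10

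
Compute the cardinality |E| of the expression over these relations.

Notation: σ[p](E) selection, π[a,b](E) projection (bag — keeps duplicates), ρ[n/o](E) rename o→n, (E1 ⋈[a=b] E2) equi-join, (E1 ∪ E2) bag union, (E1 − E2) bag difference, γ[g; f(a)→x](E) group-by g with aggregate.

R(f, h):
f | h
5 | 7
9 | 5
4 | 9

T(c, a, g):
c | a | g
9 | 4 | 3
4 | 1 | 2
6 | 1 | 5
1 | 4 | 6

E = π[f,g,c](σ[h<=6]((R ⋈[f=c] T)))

Row counts bottom-up:
  R → 3
  T → 4
  (R ⋈[f=c] T) → 2
  σ[h<=6]((R ⋈[f=c] T)) → 1
  π[f,g,c](σ[h<=6]((R ⋈[f=c] T))) → 1

|E| = 1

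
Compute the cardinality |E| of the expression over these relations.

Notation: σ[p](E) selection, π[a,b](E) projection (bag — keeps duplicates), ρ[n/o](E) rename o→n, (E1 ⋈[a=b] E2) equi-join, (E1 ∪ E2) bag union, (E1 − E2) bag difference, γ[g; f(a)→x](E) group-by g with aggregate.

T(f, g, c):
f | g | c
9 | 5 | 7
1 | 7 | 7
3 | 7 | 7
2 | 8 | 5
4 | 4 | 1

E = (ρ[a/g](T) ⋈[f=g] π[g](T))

Row counts bottom-up:
  T → 5
  ρ[a/g](T) → 5
  T → 5
  π[g](T) → 5
  (ρ[a/g](T) ⋈[f=g] π[g](T)) → 1

|E| = 1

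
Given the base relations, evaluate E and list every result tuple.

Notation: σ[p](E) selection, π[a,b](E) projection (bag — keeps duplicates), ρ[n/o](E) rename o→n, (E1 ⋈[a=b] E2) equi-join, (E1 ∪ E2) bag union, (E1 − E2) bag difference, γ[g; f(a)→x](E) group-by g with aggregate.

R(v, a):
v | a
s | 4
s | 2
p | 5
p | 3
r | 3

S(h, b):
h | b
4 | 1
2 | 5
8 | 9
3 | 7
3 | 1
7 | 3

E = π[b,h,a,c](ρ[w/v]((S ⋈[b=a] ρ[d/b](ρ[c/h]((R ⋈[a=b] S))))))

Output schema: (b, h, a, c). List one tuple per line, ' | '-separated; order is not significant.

Subexpression sizes:
  S → 6
  R → 5
  S → 6
  (R ⋈[a=b] S) → 3
  ρ[c/h]((R ⋈[a=b] S)) → 3
  ρ[d/b](ρ[c/h]((R ⋈[a=b] S))) → 3
  (S ⋈[b=a] ρ[d/b](ρ[c/h]((R ⋈[a=b] S)))) → 3
  ρ[w/v]((S ⋈[b=a] ρ[d/b](ρ[c/h]((R ⋈[a=b] S))))) → 3
  π[b,h,a,c](ρ[w/v]((S ⋈[b=a] ρ[d/b](ρ[c/h]((R ⋈[a=b] S)))))) → 3

== RESULT ==
b | h | a | c
3 | 7 | 3 | 7
3 | 7 | 3 | 7
5 | 2 | 5 | 2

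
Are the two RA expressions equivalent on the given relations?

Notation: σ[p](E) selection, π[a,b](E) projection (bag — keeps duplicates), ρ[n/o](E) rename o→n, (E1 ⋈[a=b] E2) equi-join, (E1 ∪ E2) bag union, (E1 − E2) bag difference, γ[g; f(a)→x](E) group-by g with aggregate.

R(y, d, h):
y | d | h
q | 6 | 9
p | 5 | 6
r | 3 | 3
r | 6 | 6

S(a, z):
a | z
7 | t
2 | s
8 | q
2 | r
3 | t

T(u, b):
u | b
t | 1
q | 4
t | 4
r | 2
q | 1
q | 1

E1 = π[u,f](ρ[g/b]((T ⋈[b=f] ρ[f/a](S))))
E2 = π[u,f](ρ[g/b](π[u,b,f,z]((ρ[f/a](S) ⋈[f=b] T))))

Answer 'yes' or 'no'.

E1 row counts bottom-up:
  T → 6
  S → 5
  ρ[f/a](S) → 5
  (T ⋈[b=f] ρ[f/a](S)) → 2
  ρ[g/b]((T ⋈[b=f] ρ[f/a](S))) → 2
  π[u,f](ρ[g/b]((T ⋈[b=f] ρ[f/a](S)))) → 2
E2 row counts bottom-up:
  S → 5
  ρ[f/a](S) → 5
  T → 6
  (ρ[f/a](S) ⋈[f=b] T) → 2
  π[u,b,f,z]((ρ[f/a](S) ⋈[f=b] T)) → 2
  ρ[g/b](π[u,b,f,z]((ρ[f/a](S) ⋈[f=b] T))) → 2
  π[u,f](ρ[g/b](π[u,b,f,z]((ρ[f/a](S) ⋈[f=b] T)))) → 2

E1 and E2 produce the same multiset:
u | f
r | 2
r | 2

yes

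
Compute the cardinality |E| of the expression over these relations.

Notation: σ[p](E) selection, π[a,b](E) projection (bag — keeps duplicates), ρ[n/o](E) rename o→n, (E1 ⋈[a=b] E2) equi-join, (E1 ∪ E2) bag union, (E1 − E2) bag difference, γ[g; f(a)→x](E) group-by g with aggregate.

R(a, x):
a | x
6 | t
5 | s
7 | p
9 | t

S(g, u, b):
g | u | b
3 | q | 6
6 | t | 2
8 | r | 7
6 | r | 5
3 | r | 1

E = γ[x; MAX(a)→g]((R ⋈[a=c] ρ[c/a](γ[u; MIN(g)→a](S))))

Subexpression sizes:
  R → 4
  S → 5
  γ[u; MIN(g)→a](S) → 3
  ρ[c/a](γ[u; MIN(g)→a](S)) → 3
  (R ⋈[a=c] ρ[c/a](γ[u; MIN(g)→a](S))) → 1
  γ[x; MAX(a)→g]((R ⋈[a=c] ρ[c/a](γ[u; MIN(g)→a](S)))) → 1

|E| = 1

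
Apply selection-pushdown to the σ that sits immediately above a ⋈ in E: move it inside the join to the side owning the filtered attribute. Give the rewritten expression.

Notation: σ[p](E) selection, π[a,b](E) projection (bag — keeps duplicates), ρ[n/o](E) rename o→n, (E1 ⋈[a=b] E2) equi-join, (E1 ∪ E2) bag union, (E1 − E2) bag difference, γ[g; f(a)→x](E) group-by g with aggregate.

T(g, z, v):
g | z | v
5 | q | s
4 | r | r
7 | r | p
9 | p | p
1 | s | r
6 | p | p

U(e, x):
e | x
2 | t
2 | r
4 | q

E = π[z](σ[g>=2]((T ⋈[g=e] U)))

σ filters on g, owned by the left side.
E' = π[z]((σ[g>=2](T) ⋈[g=e] U))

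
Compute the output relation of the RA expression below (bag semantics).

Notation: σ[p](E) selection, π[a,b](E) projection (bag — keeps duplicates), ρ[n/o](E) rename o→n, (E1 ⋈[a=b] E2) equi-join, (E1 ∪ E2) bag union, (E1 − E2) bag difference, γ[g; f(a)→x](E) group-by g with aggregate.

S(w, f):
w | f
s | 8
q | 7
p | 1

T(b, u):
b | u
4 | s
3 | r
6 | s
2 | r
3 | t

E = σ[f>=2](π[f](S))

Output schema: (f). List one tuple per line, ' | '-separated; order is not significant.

Row counts bottom-up:
  S → 3
  π[f](S) → 3
  σ[f>=2](π[f](S)) → 2

== RESULT ==
f
7
8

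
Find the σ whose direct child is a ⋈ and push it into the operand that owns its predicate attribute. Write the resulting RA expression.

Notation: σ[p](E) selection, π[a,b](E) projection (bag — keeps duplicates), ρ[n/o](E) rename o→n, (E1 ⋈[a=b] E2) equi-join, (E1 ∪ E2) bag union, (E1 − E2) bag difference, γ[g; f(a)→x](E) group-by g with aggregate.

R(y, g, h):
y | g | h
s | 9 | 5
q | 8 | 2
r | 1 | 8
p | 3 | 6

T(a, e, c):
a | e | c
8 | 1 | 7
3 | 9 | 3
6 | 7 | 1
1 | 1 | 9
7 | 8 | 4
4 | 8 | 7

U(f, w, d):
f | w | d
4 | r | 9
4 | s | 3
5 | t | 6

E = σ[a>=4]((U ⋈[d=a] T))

σ filters on a, owned by the right side.
E' = (U ⋈[d=a] σ[a>=4](T))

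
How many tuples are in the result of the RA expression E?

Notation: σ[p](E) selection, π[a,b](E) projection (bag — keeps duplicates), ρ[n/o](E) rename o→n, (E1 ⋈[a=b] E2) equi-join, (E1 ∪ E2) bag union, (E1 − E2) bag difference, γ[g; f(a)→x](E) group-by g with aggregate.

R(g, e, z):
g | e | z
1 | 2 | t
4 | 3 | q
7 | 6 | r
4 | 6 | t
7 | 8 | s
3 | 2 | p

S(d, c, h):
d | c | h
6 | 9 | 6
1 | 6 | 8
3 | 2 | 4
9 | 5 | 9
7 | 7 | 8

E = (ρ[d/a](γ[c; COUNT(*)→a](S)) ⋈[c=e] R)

Subexpression sizes:
  S → 5
  γ[c; COUNT(*)→a](S) → 5
  ρ[d/a](γ[c; COUNT(*)→a](S)) → 5
  R → 6
  (ρ[d/a](γ[c; COUNT(*)→a](S)) ⋈[c=e] R) → 4

|E| = 4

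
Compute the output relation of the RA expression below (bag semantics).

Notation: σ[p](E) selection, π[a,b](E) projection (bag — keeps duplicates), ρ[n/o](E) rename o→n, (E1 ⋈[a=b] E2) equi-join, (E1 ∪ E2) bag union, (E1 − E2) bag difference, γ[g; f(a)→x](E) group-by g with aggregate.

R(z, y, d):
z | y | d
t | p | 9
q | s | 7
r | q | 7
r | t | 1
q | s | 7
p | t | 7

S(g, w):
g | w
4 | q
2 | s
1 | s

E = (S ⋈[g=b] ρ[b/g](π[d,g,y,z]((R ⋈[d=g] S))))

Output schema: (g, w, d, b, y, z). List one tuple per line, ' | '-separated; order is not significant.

Stepwise |·|:
  S → 3
  R → 6
  S → 3
  (R ⋈[d=g] S) → 1
  π[d,g,y,z]((R ⋈[d=g] S)) → 1
  ρ[b/g](π[d,g,y,z]((R ⋈[d=g] S))) → 1
  (S ⋈[g=b] ρ[b/g](π[d,g,y,z]((R ⋈[d=g] S)))) → 1

== RESULT ==
g | w | d | b | y | z
1 | s | 1 | 1 | t | r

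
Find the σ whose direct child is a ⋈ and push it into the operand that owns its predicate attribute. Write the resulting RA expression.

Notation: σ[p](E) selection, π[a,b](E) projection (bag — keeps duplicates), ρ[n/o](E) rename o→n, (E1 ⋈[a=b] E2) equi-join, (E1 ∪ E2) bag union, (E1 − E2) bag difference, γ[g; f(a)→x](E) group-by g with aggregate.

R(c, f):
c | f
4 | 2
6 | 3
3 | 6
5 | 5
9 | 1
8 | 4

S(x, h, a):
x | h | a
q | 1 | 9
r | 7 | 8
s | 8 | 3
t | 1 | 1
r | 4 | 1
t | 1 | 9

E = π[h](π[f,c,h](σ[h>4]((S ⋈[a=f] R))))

σ filters on h, owned by the left side.
E' = π[h](π[f,c,h]((σ[h>4](S) ⋈[a=f] R)))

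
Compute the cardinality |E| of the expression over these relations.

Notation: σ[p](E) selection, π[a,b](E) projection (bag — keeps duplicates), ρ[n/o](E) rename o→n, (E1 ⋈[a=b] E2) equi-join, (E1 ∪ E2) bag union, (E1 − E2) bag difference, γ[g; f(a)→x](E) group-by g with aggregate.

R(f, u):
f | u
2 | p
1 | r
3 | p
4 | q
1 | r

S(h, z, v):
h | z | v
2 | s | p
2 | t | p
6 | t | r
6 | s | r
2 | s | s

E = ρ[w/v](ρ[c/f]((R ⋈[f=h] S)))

Row counts bottom-up:
  R → 5
  S → 5
  (R ⋈[f=h] S) → 3
  ρ[c/f]((R ⋈[f=h] S)) → 3
  ρ[w/v](ρ[c/f]((R ⋈[f=h] S))) → 3

|E| = 3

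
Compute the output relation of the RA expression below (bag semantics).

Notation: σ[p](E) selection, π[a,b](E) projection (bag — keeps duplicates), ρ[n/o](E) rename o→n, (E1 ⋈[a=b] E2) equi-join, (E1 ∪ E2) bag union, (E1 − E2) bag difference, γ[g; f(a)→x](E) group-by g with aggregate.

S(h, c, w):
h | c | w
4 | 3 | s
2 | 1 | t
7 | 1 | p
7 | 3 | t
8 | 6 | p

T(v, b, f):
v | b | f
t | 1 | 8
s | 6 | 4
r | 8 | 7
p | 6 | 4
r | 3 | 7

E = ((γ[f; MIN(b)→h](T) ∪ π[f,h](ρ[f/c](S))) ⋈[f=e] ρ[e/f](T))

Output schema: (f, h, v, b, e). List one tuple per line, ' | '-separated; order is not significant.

Stepwise |·|:
  T → 5
  γ[f; MIN(b)→h](T) → 3
  S → 5
  ρ[f/c](S) → 5
  π[f,h](ρ[f/c](S)) → 5
  (γ[f; MIN(b)→h](T) ∪ π[f,h](ρ[f/c](S))) → 8
  T → 5
  ρ[e/f](T) → 5
  ((γ[f; MIN(b)→h](T) ∪ π[f,h](ρ[f/c](S))) ⋈[f=e] ρ[e/f](T)) → 5

== RESULT ==
f | h | v | b | e
4 | 6 | p | 6 | 4
4 | 6 | s | 6 | 4
7 | 3 | r | 3 | 7
7 | 3 | r | 8 | 7
8 | 1 | t | 1 | 8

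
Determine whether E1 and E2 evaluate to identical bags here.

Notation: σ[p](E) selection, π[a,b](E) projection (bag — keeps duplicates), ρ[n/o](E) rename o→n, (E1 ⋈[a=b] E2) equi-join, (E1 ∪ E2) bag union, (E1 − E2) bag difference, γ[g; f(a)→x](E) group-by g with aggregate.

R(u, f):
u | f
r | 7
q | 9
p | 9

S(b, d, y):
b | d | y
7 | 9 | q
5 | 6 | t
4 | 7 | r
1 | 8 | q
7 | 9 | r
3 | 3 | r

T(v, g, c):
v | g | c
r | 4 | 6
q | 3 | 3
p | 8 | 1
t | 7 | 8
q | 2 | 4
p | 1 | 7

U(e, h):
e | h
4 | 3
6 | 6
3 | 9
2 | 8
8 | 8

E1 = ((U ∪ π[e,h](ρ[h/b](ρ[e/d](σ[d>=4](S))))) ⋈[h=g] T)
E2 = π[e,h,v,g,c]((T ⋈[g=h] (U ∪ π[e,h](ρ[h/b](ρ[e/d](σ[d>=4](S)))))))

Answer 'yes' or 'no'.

E1 subexpression sizes:
  U → 5
  S → 6
  σ[d>=4](S) → 5
  ρ[e/d](σ[d>=4](S)) → 5
  ρ[h/b](ρ[e/d](σ[d>=4](S))) → 5
  π[e,h](ρ[h/b](ρ[e/d](σ[d>=4](S)))) → 5
  (U ∪ π[e,h](ρ[h/b](ρ[e/d](σ[d>=4](S))))) → 10
  T → 6
  ((U ∪ π[e,h](ρ[h/b](ρ[e/d](σ[d>=4](S))))) ⋈[h=g] T) → 7
E2 subexpression sizes:
  T → 6
  U → 5
  S → 6
  σ[d>=4](S) → 5
  ρ[e/d](σ[d>=4](S)) → 5
  ρ[h/b](ρ[e/d](σ[d>=4](S))) → 5
  π[e,h](ρ[h/b](ρ[e/d](σ[d>=4](S)))) → 5
  (U ∪ π[e,h](ρ[h/b](ρ[e/d](σ[d>=4](S))))) → 10
  (T ⋈[g=h] (U ∪ π[e,h](ρ[h/b](ρ[e/d](σ[d>=4](S)))))) → 7
  π[e,h,v,g,c]((T ⋈[g=h] (U ∪ π[e,h](ρ[h/b](ρ[e/d](σ[d>=4](S))))))) → 7

E1 and E2 produce the same multiset:
e | h | v | g | c
2 | 8 | p | 8 | 1
4 | 3 | q | 3 | 3
7 | 4 | r | 4 | 6
8 | 1 | p | 1 | 7
8 | 8 | p | 8 | 1
9 | 7 | t | 7 | 8
9 | 7 | t | 7 | 8

yes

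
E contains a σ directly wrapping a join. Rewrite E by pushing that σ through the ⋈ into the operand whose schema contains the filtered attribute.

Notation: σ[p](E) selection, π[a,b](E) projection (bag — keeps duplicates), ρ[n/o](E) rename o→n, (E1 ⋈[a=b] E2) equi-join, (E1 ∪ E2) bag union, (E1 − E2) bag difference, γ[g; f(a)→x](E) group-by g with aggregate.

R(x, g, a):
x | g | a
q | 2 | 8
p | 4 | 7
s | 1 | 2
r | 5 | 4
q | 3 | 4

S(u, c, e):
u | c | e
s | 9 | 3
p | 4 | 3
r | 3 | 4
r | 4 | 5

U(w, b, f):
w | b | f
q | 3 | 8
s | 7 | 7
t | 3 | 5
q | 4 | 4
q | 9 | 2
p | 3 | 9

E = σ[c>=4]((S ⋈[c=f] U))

σ filters on c, owned by the left side.
E' = (σ[c>=4](S) ⋈[c=f] U)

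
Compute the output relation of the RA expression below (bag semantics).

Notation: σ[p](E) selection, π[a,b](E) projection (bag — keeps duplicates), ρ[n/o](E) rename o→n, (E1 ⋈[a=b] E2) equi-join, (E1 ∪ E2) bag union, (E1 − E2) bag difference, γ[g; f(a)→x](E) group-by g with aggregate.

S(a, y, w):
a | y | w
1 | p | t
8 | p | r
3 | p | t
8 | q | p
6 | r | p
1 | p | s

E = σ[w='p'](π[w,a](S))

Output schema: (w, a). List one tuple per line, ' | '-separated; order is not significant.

Row counts bottom-up:
  S → 6
  π[w,a](S) → 6
  σ[w='p'](π[w,a](S)) → 2

== RESULT ==
w | a
p | 6
p | 8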